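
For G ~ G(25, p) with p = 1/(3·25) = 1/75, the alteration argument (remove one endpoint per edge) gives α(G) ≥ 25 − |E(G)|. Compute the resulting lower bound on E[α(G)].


E[|E(G)|] = C(25, 2)·p = 300 · (1/75) = 4.
E[α(G)] ≥ n − E[|E(G)|] = 25 − 4 = 21.
Numerically: ≈ 21.0000.
(This is only a lower bound; the true E[α(G)] may be larger.)

E[α(G)] ≥ 21 ≈ 21.0000.


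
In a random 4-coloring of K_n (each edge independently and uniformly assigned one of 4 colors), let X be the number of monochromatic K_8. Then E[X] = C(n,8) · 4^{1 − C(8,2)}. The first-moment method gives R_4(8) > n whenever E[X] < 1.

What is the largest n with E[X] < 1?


We need C(n, 8) · 4^{1 − 28} < 1, i.e. C(n, 8) < 4^{28 − 1} = 18014398509481984.
Check values of n near the boundary:
  n = 405: C(405, 8) = 16745853821188050; 16745853821188050 < 18014398509481984? YES
  n = 406: C(406, 8) = 17082453897995850; 17082453897995850 < 18014398509481984? YES
  n = 407: C(407, 8) = 17424959239309050; 17424959239309050 < 18014398509481984? YES
  n = 408: C(408, 8) = 17773458424095231; 17773458424095231 < 18014398509481984? YES
  n = 409: C(409, 8) = 18128041135797879; 18128041135797879 < 18014398509481984? NO
The largest n with C(n, 8) < 18014398509481984 is n = 408 (where E[X] = 17773458424095231/18014398509481984 ≈ 0.98663). Hence R_4(8) > 408, i.e. R_4(8) ≥ 409.

Largest n = 408; hence R_4(8) > 408.


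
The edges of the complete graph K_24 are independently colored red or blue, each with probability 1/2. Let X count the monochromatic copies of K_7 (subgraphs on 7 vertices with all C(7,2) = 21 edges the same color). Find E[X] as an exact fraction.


Let X = Σ_S X_S over the C(24, 7) = 346104 subsets S of size 7, where X_S = 1 if the K_7 on S is monochromatic.
For a fixed S, the K_7 on S has C(7, 2) = 21 edges. P[all 21 edges red] = (1/2)^21, and likewise for blue, so P[monochromatic] = 2·(1/2)^21 = 2^{1 − 21} = 1/1048576.
By linearity of expectation: E[X] = C(24, 7) · 2^{1 − 21} = 346104 · 1/1048576 = 43263/131072.
Numerically: E[X] ≈ 0.33007.

E[X] = C(24,7)·2^(1−C(7,2)) = 43263/131072 ≈ 0.33007.


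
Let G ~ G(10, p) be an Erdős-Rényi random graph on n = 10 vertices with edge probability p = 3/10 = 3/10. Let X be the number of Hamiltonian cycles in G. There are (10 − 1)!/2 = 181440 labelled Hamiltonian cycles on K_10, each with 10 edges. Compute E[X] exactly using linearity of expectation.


K_10 has (10 − 1)!/2 = 181440 labelled Hamiltonian cycles.
For each such Hamiltonian cycle H, let X_H = 1 if all 10 edges of H are present in G. Then P[X_H = 1] = p^{10} = (3/10)^{10} = 59049/10000000000.
By linearity of expectation: E[X] = Σ_H E[X_H] = 181440 · p^{10} = 181440 · 59049/10000000000 = 33480783/31250000.
Numerically: E[X] ≈ 1.07139.

E[X] = 181440 · (3/10)^{10} = 33480783/31250000 ≈ 1.07139.


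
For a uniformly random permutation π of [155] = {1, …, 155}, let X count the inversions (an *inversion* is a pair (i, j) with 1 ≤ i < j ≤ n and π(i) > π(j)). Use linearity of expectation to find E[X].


Write X = Σ X_I over the C(155, 2) = 11935 pairs i < j, with X_I the indicator of one inversion.
There are 11935 indicators.
For each fixed pair i < j, the values π(i) and π(j) are two distinct elements of {1, …, 155} in uniformly random order; by symmetry P[π(i) > π(j)] = 1/2.
By linearity: E[X] = 11935 · (1/2) = C(155, 2) · (1/2) = 11935/2 = 11935/2 ≈ 5967.50000.

E[X] = 11935/2 = 5967.50000.


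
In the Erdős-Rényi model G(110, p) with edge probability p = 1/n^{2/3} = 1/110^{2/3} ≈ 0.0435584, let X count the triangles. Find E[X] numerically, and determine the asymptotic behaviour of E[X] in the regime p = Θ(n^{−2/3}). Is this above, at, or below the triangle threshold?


Number of potential triangles: C(110, 3) = 215820.
Each occurs with probability p³ ≈ (0.0435584)³ ≈ 8.26446281e-05.
By linearity: E[X] = C(110, 3)·p³ ≈ 215820 · 8.26446281e-05 ≈ 17.836364.
Since α = 2/3 < 1, p = c/n^{2/3} ≫ 1/n is above the triangle threshold p ~ 1/n. Asymptotically E[X] ~ (c³/6)·n^{3(1−α)} = (1³/6)·n^{1} → ∞; triangles are abundant w.h.p.

E[X] ≈ 17.836364; in regime p = Θ(1/n^{2/3}) E[X] diverges (above the triangle threshold p ~ 1/n).


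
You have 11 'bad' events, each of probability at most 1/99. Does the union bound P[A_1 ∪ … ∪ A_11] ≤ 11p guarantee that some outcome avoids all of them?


Union bound: P[∪_{i=1}^{11} A_i] ≤ Σ_i P[A_i] ≤ 11·p = 11·(1/99) = 1/9.
Numerically: 1/9 ≈ 0.1111.
Is 1/9 < 1? YES.
Since P[∪ A_i] ≤ 1/9 < 1, the complement has P[∩ A_i^c] ≥ 1 − 1/9 = 8/9 > 0, so some outcome avoids every A_i.

11·p = 1/9 ≈ 0.1111; existence CERTIFIED by the union bound.


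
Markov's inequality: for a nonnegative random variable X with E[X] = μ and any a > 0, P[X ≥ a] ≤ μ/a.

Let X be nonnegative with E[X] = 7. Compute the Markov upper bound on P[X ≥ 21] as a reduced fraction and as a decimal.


μ = E[X] = 7, a = 21.
Markov: P[X ≥ 21] ≤ μ/a = (7)/21 = 1/3.
Numerically: ≈ 0.3333.
(Since a = 21 > μ = 7.0000, the bound 1/3 is < 1 and informative.)

P[X ≥ 21] ≤ 1/3 ≈ 0.3333.


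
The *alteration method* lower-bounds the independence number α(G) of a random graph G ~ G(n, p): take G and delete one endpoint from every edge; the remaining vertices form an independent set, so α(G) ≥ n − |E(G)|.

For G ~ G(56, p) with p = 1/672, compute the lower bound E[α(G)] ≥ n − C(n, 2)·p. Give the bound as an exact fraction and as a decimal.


E[|E(G)|] = C(56, 2)·p = 1540 · (1/672) = 55/24.
E[α(G)] ≥ n − E[|E(G)|] = 56 − 55/24 = 1289/24.
Numerically: ≈ 53.708333.
(This is only a lower bound; the true E[α(G)] may be larger.)

E[α(G)] ≥ 1289/24 ≈ 53.708333.


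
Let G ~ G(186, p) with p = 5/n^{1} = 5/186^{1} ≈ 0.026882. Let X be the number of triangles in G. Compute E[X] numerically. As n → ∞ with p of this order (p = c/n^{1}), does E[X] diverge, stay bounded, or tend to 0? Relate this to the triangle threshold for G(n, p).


Number of potential triangles: C(186, 3) = 1055240.
Each occurs with probability p³ ≈ (0.026882)³ ≈ 1.9425454e-05.
By linearity: E[X] = C(186, 3)·p³ ≈ 1055240 · 1.9425454e-05 ≈ 20.49852.
Here α = 1, so p = 5/n is exactly at the triangle threshold p ~ 1/n. Asymptotically E[X] → c³/6 = 5³/6 = 125/6 ≈ 20.83333, a bounded constant. In this regime the triangle count is asymptotically Poisson(c³/6).

E[X] ≈ 20.49852; in regime p = Θ(1/n^{1}) E[X] stays bounded (at the triangle threshold p ~ 1/n).


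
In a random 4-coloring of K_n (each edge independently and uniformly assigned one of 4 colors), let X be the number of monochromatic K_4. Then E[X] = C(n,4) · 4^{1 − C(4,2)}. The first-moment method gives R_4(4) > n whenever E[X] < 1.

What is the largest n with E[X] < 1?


We need C(n, 4) · 4^{1 − 6} < 1, i.e. C(n, 4) < 4^{6 − 1} = 1024.
Check values of n near the boundary:
  n = 9: C(9, 4) = 126; 126 < 1024? YES
  n = 10: C(10, 4) = 210; 210 < 1024? YES
  n = 11: C(11, 4) = 330; 330 < 1024? YES
  n = 12: C(12, 4) = 495; 495 < 1024? YES
  n = 13: C(13, 4) = 715; 715 < 1024? YES
  n = 14: C(14, 4) = 1001; 1001 < 1024? YES
  n = 15: C(15, 4) = 1365; 1365 < 1024? NO
The largest n with C(n, 4) < 1024 is n = 14 (where E[X] = 1001/1024 ≈ 0.9775). Hence R_4(4) > 14, i.e. R_4(4) ≥ 15.

Largest n = 14; hence R_4(4) > 14.


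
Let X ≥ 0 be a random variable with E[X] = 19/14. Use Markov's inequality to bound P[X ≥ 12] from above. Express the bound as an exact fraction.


μ = E[X] = 19/14, a = 12.
Markov: P[X ≥ 12] ≤ μ/a = (19/14)/12 = 19/168.
Numerically: ≈ 0.113.
(Since a = 12 > μ = 1.357, the bound 19/168 is < 1 and informative.)

P[X ≥ 12] ≤ 19/168 ≈ 0.113.


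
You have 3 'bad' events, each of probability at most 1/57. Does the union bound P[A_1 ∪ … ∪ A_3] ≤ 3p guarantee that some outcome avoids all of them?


Union bound: P[∪_{i=1}^{3} A_i] ≤ Σ_i P[A_i] ≤ 3·p = 3·(1/57) = 1/19.
Numerically: 1/19 ≈ 0.053.
Is 1/19 < 1? YES.
Since P[∪ A_i] ≤ 1/19 < 1, the complement has P[∩ A_i^c] ≥ 1 − 1/19 = 18/19 > 0, so some outcome avoids every A_i.

3·p = 1/19 ≈ 0.053; existence CERTIFIED by the union bound.


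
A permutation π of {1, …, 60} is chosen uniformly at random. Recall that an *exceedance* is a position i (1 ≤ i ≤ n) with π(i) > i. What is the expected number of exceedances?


Write X = Σ_{i=1}^{60} X_i, where X_i = 1_{π(i) > i}.
For each fixed i, π(i) is uniform over {1, …, 60} (marginal of a uniform permutation), so P[π(i) > i] = (n − i)/n. Summing: Σ_{i=1}^{60} (n − i)/n = (0 + 1 + … + 59)/60 = 60(60 − 1)/(2·60) = (60 − 1)/2.
Hence E[X] = Σ_{i=1}^{60} (60 − i)/60 = 59/2 ≈ 29.50000.

E[X] = 59/2 = 29.50000.


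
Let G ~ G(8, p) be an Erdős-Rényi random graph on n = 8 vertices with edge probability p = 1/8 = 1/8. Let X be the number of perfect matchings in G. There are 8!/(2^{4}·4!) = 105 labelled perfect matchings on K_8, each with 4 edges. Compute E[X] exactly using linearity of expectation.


K_8 has 8!/(2^{4}·4!) = 105 labelled perfect matchings.
For each such perfect matching H, let X_H = 1 if all 4 edges of H are present in G. Then P[X_H = 1] = p^{4} = (1/8)^{4} = 1/4096.
By linearity of expectation: E[X] = Σ_H E[X_H] = 105 · p^{4} = 105 · 1/4096 = 105/4096.
Numerically: E[X] ≈ 0.0256.

E[X] = 105 · (1/8)^{4} = 105/4096 ≈ 0.0256.


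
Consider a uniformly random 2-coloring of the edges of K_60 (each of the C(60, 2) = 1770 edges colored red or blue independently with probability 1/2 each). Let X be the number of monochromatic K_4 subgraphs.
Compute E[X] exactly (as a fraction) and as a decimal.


Let X = Σ_S X_S over the C(60, 4) = 487635 subsets S of size 4, where X_S = 1 if the K_4 on S is monochromatic.
For a fixed S, the K_4 on S has C(4, 2) = 6 edges. P[all 6 edges red] = (1/2)^6, and likewise for blue, so P[monochromatic] = 2·(1/2)^6 = 2^{1 − 6} = 1/32.
By linearity of expectation: E[X] = C(60, 4) · 2^{1 − 6} = 487635 · 1/32 = 487635/32.
Numerically: E[X] ≈ 15238.594.

E[X] = C(60,4)·2^(1−C(4,2)) = 487635/32 ≈ 15238.594.


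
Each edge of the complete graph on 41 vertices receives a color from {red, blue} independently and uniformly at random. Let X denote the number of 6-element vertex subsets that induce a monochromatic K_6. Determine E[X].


Let X = Σ_S X_S over the C(41, 6) = 4496388 subsets S of size 6, where X_S = 1 if the K_6 on S is monochromatic.
For a fixed S, the K_6 on S has C(6, 2) = 15 edges. P[all 15 edges red] = (1/2)^15, and likewise for blue, so P[monochromatic] = 2·(1/2)^15 = 2^{1 − 15} = 1/16384.
By linearity: E[X] = C(41, 6) · 2^{1 − 15} = 4496388 · 1/16384 = 1124097/4096.
Numerically: E[X] ≈ 274.4377.

E[X] = C(41,6)·2^(1−C(6,2)) = 1124097/4096 ≈ 274.4377.


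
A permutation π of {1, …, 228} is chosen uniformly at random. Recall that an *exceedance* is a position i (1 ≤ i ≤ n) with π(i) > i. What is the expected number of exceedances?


Write X = Σ_{i=1}^{228} X_i, where X_i = 1_{π(i) > i}.
For each fixed i, π(i) is uniform over {1, …, 228} (marginal of a uniform permutation), so P[π(i) > i] = (n − i)/n. Summing: Σ_{i=1}^{228} (n − i)/n = (0 + 1 + … + 227)/228 = 228(228 − 1)/(2·228) = (228 − 1)/2.
Hence E[X] = Σ_{i=1}^{228} (228 − i)/228 = 227/2 ≈ 113.500.

E[X] = 227/2 = 113.500.


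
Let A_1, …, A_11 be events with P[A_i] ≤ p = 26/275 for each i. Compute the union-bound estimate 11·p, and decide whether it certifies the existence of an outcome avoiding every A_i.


Union bound: P[∪_{i=1}^{11} A_i] ≤ Σ_i P[A_i] ≤ 11·p = 11·(26/275) = 26/25.
Numerically: 26/25 ≈ 1.040000.
Is 26/25 < 1? NO.
Since the bound 26/25 is ≥ 1, the union bound is uninformative here; it does NOT by itself certify existence.

11·p = 26/25 ≈ 1.040000; existence NOT certified by the union bound.


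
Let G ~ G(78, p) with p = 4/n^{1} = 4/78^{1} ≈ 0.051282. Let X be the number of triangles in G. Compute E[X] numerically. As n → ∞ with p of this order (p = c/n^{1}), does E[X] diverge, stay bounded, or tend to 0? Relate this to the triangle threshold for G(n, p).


Number of potential triangles: C(78, 3) = 76076.
Each occurs with probability p³ ≈ (0.051282)³ ≈ 1.3486404e-04.
By linearity: E[X] = C(78, 3)·p³ ≈ 76076 · 1.3486404e-04 ≈ 10.25992.
Here α = 1, so p = 4/n is exactly at the triangle threshold p ~ 1/n. Asymptotically E[X] → c³/6 = 4³/6 = 32/3 ≈ 10.66667, a bounded constant. In this regime the triangle count is asymptotically Poisson(c³/6).

E[X] ≈ 10.25992; in regime p = Θ(1/n^{1}) E[X] stays bounded (at the triangle threshold p ~ 1/n).


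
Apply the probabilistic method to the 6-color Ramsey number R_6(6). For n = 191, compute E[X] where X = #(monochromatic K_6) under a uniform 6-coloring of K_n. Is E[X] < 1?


E[X] = C(191, 6) · 6^{1 − 15} = 62291483793 · 6^{−14} = 62291483793/78364164096.
As a reduced fraction: E[X] = 6921275977/8707129344 ≈ 0.7948976.
Is E[X] < 1? YES.
Since E[X] < 1, there exists a 6-coloring of K_{191} with no monochromatic K_6; hence R_6(6) > 191.

E[X] = 6921275977/8707129344 ≈ 0.7948976; E[X] < 1, so R_6(6) > 191.


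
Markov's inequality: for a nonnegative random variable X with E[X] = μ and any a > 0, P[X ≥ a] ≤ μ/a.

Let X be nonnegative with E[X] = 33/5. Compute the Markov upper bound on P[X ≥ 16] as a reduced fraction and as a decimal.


μ = E[X] = 33/5, a = 16.
Markov: P[X ≥ 16] ≤ μ/a = (33/5)/16 = 33/80.
Numerically: ≈ 0.412500.
(Since a = 16 > μ = 6.600000, the bound 33/80 is < 1 and informative.)

P[X ≥ 16] ≤ 33/80 ≈ 0.412500.


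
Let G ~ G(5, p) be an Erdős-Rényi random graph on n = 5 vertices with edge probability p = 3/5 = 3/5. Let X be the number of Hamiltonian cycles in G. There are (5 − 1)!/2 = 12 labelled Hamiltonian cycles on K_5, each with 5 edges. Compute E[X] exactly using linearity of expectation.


K_5 has (5 − 1)!/2 = 12 labelled Hamiltonian cycles.
For each such Hamiltonian cycle H, let X_H = 1 if all 5 edges of H are present in G. Then P[X_H = 1] = p^{5} = (3/5)^{5} = 243/3125.
By linearity of expectation: E[X] = Σ_H E[X_H] = 12 · p^{5} = 12 · 243/3125 = 2916/3125.
Numerically: E[X] ≈ 0.93312.

E[X] = 12 · (3/5)^{5} = 2916/3125 ≈ 0.93312.


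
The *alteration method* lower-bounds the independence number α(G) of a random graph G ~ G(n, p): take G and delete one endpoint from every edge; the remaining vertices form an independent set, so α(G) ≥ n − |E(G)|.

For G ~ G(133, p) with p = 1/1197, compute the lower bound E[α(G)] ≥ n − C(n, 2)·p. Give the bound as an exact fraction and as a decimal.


E[|E(G)|] = C(133, 2)·p = 8778 · (1/1197) = 22/3.
E[α(G)] ≥ n − E[|E(G)|] = 133 − 22/3 = 377/3.
Numerically: ≈ 125.666667.
(This is only a lower bound; the true E[α(G)] may be larger.)

E[α(G)] ≥ 377/3 ≈ 125.666667.


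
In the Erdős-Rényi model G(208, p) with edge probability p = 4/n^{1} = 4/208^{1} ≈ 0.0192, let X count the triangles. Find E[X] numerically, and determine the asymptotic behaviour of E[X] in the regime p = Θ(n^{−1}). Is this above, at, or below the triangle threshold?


Number of potential triangles: C(208, 3) = 1478256.
Each occurs with probability p³ ≈ (0.0192)³ ≈ 7.11197e-06.
By linearity: E[X] = C(208, 3)·p³ ≈ 1478256 · 7.11197e-06 ≈ 10.513.
Here α = 1, so p = 4/n is exactly at the triangle threshold p ~ 1/n. Asymptotically E[X] → c³/6 = 4³/6 = 32/3 ≈ 10.667, a bounded constant. In this regime the triangle count is asymptotically Poisson(c³/6).

E[X] ≈ 10.513; in regime p = Θ(1/n^{1}) E[X] stays bounded (at the triangle threshold p ~ 1/n).


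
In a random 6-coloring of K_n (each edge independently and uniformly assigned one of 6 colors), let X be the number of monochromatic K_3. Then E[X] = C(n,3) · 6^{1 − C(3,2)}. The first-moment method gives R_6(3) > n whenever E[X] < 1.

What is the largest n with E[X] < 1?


We need C(n, 3) · 6^{1 − 3} < 1, i.e. C(n, 3) < 6^{3 − 1} = 36.
Check values of n near the boundary:
  n = 3: C(3, 3) = 1; 1 < 36? YES
  n = 4: C(4, 3) = 4; 4 < 36? YES
  n = 5: C(5, 3) = 10; 10 < 36? YES
  n = 6: C(6, 3) = 20; 20 < 36? YES
  n = 7: C(7, 3) = 35; 35 < 36? YES
  n = 8: C(8, 3) = 56; 56 < 36? NO
  n = 9: C(9, 3) = 84; 84 < 36? NO
The largest n with C(n, 3) < 36 is n = 7 (where E[X] = 35/36 ≈ 0.9722). Hence R_6(3) > 7, i.e. R_6(3) ≥ 8.

Largest n = 7; hence R_6(3) > 7.


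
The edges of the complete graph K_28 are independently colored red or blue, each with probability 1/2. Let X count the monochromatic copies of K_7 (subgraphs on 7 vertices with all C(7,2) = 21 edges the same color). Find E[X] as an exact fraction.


Let X = Σ_S X_S over the C(28, 7) = 1184040 subsets S of size 7, where X_S = 1 if the K_7 on S is monochromatic.
For a fixed S, the K_7 on S has C(7, 2) = 21 edges. P[all 21 edges red] = (1/2)^21, and likewise for blue, so P[monochromatic] = 2·(1/2)^21 = 2^{1 − 21} = 1/1048576.
By linearity: E[X] = C(28, 7) · 2^{1 − 21} = 1184040 · 1/1048576 = 148005/131072.
Numerically: E[X] ≈ 1.129189.

E[X] = C(28,7)·2^(1−C(7,2)) = 148005/131072 ≈ 1.129189.


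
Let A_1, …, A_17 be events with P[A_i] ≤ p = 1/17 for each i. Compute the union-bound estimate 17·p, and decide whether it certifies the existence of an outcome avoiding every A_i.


Union bound: P[∪_{i=1}^{17} A_i] ≤ Σ_i P[A_i] ≤ 17·p = 17·(1/17) = 1.
Numerically: 1 ≈ 1.000.
Is 1 < 1? NO.
Since the bound 1 is ≥ 1, the union bound is uninformative here; it does NOT by itself certify existence.

17·p = 1 ≈ 1.000; existence NOT certified by the union bound.


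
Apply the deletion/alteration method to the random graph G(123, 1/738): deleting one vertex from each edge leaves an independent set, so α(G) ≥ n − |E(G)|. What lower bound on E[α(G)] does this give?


E[|E(G)|] = C(123, 2)·p = 7503 · (1/738) = 61/6.
E[α(G)] ≥ n − E[|E(G)|] = 123 − 61/6 = 677/6.
Numerically: ≈ 112.833333.
(This is only a lower bound; the true E[α(G)] may be larger.)

E[α(G)] ≥ 677/6 ≈ 112.833333.


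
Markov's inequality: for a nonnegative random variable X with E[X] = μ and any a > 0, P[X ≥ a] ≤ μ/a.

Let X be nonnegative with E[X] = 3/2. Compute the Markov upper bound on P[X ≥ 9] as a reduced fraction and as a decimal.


μ = E[X] = 3/2, a = 9.
Markov: P[X ≥ 9] ≤ μ/a = (3/2)/9 = 1/6.
Numerically: ≈ 0.1667.
(Since a = 9 > μ = 1.5000, the bound 1/6 is < 1 and informative.)

P[X ≥ 9] ≤ 1/6 ≈ 0.1667.


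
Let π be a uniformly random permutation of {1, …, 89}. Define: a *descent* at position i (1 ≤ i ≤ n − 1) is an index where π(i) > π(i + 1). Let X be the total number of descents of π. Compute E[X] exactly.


Write X = Σ X_I over i = 1, …, 88, with X_I the indicator of one descent.
There are 88 indicators.
For each fixed i, the pair (π(i), π(i+1)) is a uniformly random ordered pair of distinct values from {1, …, 89}; by symmetry P[π(i) > π(i+1)] = 1/2.
By linearity: E[X] = 88 · (1/2) = (89 − 1) · (1/2) = 44 ≈ 44.0000.

E[X] = 44 = 44.0000.


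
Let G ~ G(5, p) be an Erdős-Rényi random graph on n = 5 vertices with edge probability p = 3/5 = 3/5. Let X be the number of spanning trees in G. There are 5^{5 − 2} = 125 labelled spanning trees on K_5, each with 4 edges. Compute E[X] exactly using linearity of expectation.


K_5 has 5^{5 − 2} = 125 labelled spanning trees.
For each such spanning tree H, let X_H = 1 if all 4 edges of H are present in G. Then P[X_H = 1] = p^{4} = (3/5)^{4} = 81/625.
By linearity: E[X] = Σ_H E[X_H] = 125 · p^{4} = 125 · 81/625 = 81/5.
Numerically: E[X] ≈ 16.2.

E[X] = 125 · (3/5)^{4} = 81/5 ≈ 16.2.


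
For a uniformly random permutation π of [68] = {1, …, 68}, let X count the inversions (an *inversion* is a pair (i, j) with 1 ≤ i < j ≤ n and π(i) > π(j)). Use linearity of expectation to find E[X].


Write X = Σ X_I over the C(68, 2) = 2278 pairs i < j, with X_I the indicator of one inversion.
There are 2278 indicators.
For each fixed pair i < j, the values π(i) and π(j) are two distinct elements of {1, …, 68} in uniformly random order; by symmetry P[π(i) > π(j)] = 1/2.
By linearity: E[X] = 2278 · (1/2) = C(68, 2) · (1/2) = 2278/2 = 1139 ≈ 1139.000000.

E[X] = 1139 = 1139.000000.


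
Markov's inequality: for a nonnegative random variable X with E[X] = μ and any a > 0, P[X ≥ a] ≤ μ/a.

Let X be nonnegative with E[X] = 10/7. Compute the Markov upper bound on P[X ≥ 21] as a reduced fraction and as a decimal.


μ = E[X] = 10/7, a = 21.
Markov: P[X ≥ 21] ≤ μ/a = (10/7)/21 = 10/147.
Numerically: ≈ 0.068027.
(Since a = 21 > μ = 1.428571, the bound 10/147 is < 1 and informative.)

P[X ≥ 21] ≤ 10/147 ≈ 0.068027.


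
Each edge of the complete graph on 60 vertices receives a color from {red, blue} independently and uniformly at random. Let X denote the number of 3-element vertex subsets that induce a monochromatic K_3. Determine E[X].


Let X = Σ_S X_S over the C(60, 3) = 34220 subsets S of size 3, where X_S = 1 if the K_3 on S is monochromatic.
For a fixed S, the K_3 on S has C(3, 2) = 3 edges. P[all 3 edges red] = (1/2)^3, and likewise for blue, so P[monochromatic] = 2·(1/2)^3 = 2^{1 − 3} = 1/4.
Summing: E[X] = C(60, 3) · 2^{1 − 3} = 34220 · 1/4 = 8555.
Numerically: E[X] ≈ 8555.000000.

E[X] = C(60,3)·2^(1−C(3,2)) = 8555 ≈ 8555.000000.


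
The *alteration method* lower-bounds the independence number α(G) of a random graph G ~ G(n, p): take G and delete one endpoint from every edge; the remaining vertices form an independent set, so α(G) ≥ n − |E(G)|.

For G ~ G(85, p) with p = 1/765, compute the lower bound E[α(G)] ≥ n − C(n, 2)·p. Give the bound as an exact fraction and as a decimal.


E[|E(G)|] = C(85, 2)·p = 3570 · (1/765) = 14/3.
E[α(G)] ≥ n − E[|E(G)|] = 85 − 14/3 = 241/3.
Numerically: ≈ 80.3333.
(This is only a lower bound; the true E[α(G)] may be larger.)

E[α(G)] ≥ 241/3 ≈ 80.3333.


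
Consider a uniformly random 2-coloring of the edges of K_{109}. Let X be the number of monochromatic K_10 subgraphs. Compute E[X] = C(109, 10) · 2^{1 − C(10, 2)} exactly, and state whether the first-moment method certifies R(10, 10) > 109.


E[X] = C(109, 10) · 2^{1 − 45} = 42634215112710 · 2^{−44} = 42634215112710/17592186044416.
As a reduced fraction: E[X] = 21317107556355/8796093022208 ≈ 2.4235.
Is E[X] < 1? NO.
Since E[X] ≥ 1, the first-moment bound is inconclusive at n = 109; it does NOT by itself certify R(10, 10) > 109.

E[X] = 21317107556355/8796093022208 ≈ 2.4235; E[X] ≥ 1; first-moment method inconclusive here.


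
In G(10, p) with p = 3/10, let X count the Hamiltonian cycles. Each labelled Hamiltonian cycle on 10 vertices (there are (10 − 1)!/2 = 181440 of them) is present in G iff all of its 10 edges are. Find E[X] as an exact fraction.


K_10 has (10 − 1)!/2 = 181440 labelled Hamiltonian cycles.
For each such Hamiltonian cycle H, let X_H = 1 if all 10 edges of H are present in G. Then P[X_H = 1] = p^{10} = (3/10)^{10} = 59049/10000000000.
By linearity: E[X] = Σ_H E[X_H] = 181440 · p^{10} = 181440 · 59049/10000000000 = 33480783/31250000.
Numerically: E[X] ≈ 1.0714.

E[X] = 181440 · (3/10)^{10} = 33480783/31250000 ≈ 1.0714.


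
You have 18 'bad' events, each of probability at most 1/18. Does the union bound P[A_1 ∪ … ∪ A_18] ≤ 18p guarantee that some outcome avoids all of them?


Union bound: P[∪_{i=1}^{18} A_i] ≤ Σ_i P[A_i] ≤ 18·p = 18·(1/18) = 1.
Numerically: 1 ≈ 1.00000.
Is 1 < 1? NO.
Since the bound 1 is ≥ 1, the union bound is uninformative here; it does NOT by itself certify existence.

18·p = 1 ≈ 1.00000; existence NOT certified by the union bound.


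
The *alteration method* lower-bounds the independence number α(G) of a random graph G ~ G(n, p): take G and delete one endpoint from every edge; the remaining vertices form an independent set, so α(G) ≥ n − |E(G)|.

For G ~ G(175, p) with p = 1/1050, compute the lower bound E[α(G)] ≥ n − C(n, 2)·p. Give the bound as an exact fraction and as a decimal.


E[|E(G)|] = C(175, 2)·p = 15225 · (1/1050) = 29/2.
E[α(G)] ≥ n − E[|E(G)|] = 175 − 29/2 = 321/2.
Numerically: ≈ 160.50000.
(This is only a lower bound; the true E[α(G)] may be larger.)

E[α(G)] ≥ 321/2 ≈ 160.50000.


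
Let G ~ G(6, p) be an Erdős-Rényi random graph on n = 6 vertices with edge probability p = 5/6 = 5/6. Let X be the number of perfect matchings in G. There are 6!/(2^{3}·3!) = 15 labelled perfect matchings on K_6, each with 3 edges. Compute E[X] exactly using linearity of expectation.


K_6 has 6!/(2^{3}·3!) = 15 labelled perfect matchings.
For each such perfect matching H, let X_H = 1 if all 3 edges of H are present in G. Then P[X_H = 1] = p^{3} = (5/6)^{3} = 125/216.
By linearity of expectation: E[X] = Σ_H E[X_H] = 15 · p^{3} = 15 · 125/216 = 625/72.
Numerically: E[X] ≈ 8.6806.

E[X] = 15 · (5/6)^{3} = 625/72 ≈ 8.6806.


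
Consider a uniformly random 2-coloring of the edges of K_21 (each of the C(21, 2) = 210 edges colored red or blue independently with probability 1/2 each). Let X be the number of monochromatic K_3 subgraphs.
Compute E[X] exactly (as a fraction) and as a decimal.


Let X = Σ_S X_S over the C(21, 3) = 1330 subsets S of size 3, where X_S = 1 if the K_3 on S is monochromatic.
For a fixed S, the K_3 on S has C(3, 2) = 3 edges. P[all 3 edges red] = (1/2)^3, and likewise for blue, so P[monochromatic] = 2·(1/2)^3 = 2^{1 − 3} = 1/4.
Summing: E[X] = C(21, 3) · 2^{1 − 3} = 1330 · 1/4 = 665/2.
Numerically: E[X] ≈ 332.50000.

E[X] = C(21,3)·2^(1−C(3,2)) = 665/2 ≈ 332.50000.


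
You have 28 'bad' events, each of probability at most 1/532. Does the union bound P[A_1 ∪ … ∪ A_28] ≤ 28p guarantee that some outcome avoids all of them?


Union bound: P[∪_{i=1}^{28} A_i] ≤ Σ_i P[A_i] ≤ 28·p = 28·(1/532) = 1/19.
Numerically: 1/19 ≈ 0.0526.
Is 1/19 < 1? YES.
Since P[∪ A_i] ≤ 1/19 < 1, the complement has P[∩ A_i^c] ≥ 1 − 1/19 = 18/19 > 0, so some outcome avoids every A_i.

28·p = 1/19 ≈ 0.0526; existence CERTIFIED by the union bound.


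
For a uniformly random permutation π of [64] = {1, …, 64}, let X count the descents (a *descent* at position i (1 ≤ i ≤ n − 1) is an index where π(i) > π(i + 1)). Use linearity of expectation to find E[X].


Write X = Σ X_I over i = 1, …, 63, with X_I the indicator of one descent.
There are 63 indicators.
For each fixed i, the pair (π(i), π(i+1)) is a uniformly random ordered pair of distinct values from {1, …, 64}; by symmetry P[π(i) > π(i+1)] = 1/2.
By linearity: E[X] = 63 · (1/2) = (64 − 1) · (1/2) = 63/2 ≈ 31.50000.

E[X] = 63/2 = 31.50000.


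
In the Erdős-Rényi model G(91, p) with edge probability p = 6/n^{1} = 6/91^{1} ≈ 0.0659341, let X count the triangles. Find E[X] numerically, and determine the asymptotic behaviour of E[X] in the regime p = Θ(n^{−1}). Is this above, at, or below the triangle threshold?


Number of potential triangles: C(91, 3) = 121485.
Each occurs with probability p³ ≈ (0.0659341)³ ≈ 2.86635234e-04.
By linearity: E[X] = C(91, 3)·p³ ≈ 121485 · 2.86635234e-04 ≈ 34.821881.
Here α = 1, so p = 6/n is exactly at the triangle threshold p ~ 1/n. Asymptotically E[X] → c³/6 = 6³/6 = 36 ≈ 36.000000, a bounded constant. In this regime the triangle count is asymptotically Poisson(c³/6).

E[X] ≈ 34.821881; in regime p = Θ(1/n^{1}) E[X] stays bounded (at the triangle threshold p ~ 1/n).


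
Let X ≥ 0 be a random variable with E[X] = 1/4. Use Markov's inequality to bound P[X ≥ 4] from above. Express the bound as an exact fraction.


μ = E[X] = 1/4, a = 4.
Markov: P[X ≥ 4] ≤ μ/a = (1/4)/4 = 1/16.
Numerically: ≈ 0.062500.
(Since a = 4 > μ = 0.250000, the bound 1/16 is < 1 and informative.)

P[X ≥ 4] ≤ 1/16 ≈ 0.062500.


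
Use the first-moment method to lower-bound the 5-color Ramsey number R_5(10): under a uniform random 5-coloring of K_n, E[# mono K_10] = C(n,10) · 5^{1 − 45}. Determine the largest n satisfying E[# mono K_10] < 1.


We need C(n, 10) · 5^{1 − 45} < 1, i.e. C(n, 10) < 5^{45 − 1} = 5684341886080801486968994140625.
Check values of n near the boundary:
  n = 5391: C(5391, 10) = 5666344714787188828795213697883; 5666344714787188828795213697883 < 5684341886080801486968994140625? YES
  n = 5392: C(5392, 10) = 5676873040158402483252283957448; 5676873040158402483252283957448 < 5684341886080801486968994140625? YES
  n = 5393: C(5393, 10) = 5687418968154238267170642278008; 5687418968154238267170642278008 < 5684341886080801486968994140625? NO
  n = 5394: C(5394, 10) = 5697982524930156243149785372878; 5697982524930156243149785372878 < 5684341886080801486968994140625? NO
  n = 5395: C(5395, 10) = 5708563736675616143322765475706; 5708563736675616143322765475706 < 5684341886080801486968994140625? NO
The largest n with C(n, 10) < 5684341886080801486968994140625 is n = 5392 (where E[X] = 5676873040158402483252283957448/5684341886080801486968994140625 ≈ 0.999). Hence R_5(10) > 5392, i.e. R_5(10) ≥ 5393.

Largest n = 5392; hence R_5(10) > 5392.


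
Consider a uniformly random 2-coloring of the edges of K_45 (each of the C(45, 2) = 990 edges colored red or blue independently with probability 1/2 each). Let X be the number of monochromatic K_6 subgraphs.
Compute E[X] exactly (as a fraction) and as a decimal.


Let X = Σ_S X_S over the C(45, 6) = 8145060 subsets S of size 6, where X_S = 1 if the K_6 on S is monochromatic.
For a fixed S, the K_6 on S has C(6, 2) = 15 edges. P[all 15 edges red] = (1/2)^15, and likewise for blue, so P[monochromatic] = 2·(1/2)^15 = 2^{1 − 15} = 1/16384.
By linearity of expectation: E[X] = C(45, 6) · 2^{1 − 15} = 8145060 · 1/16384 = 2036265/4096.
Numerically: E[X] ≈ 497.135.

E[X] = C(45,6)·2^(1−C(6,2)) = 2036265/4096 ≈ 497.135.


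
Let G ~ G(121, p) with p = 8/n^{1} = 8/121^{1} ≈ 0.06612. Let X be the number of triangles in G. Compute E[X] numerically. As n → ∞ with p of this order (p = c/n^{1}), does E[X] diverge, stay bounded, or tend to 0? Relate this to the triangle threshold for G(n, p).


Number of potential triangles: C(121, 3) = 287980.
Each occurs with probability p³ ≈ (0.06612)³ ≈ 2.890107e-04.
By linearity: E[X] = C(121, 3)·p³ ≈ 287980 · 2.890107e-04 ≈ 83.2293.
Here α = 1, so p = 8/n is exactly at the triangle threshold p ~ 1/n. Asymptotically E[X] → c³/6 = 8³/6 = 256/3 ≈ 85.3333, a bounded constant. In this regime the triangle count is asymptotically Poisson(c³/6).

E[X] ≈ 83.2293; in regime p = Θ(1/n^{1}) E[X] stays bounded (at the triangle threshold p ~ 1/n).


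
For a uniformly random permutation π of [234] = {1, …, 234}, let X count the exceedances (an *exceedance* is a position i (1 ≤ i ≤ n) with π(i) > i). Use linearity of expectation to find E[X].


Write X = Σ_{i=1}^{234} X_i, where X_i = 1_{π(i) > i}.
For each fixed i, π(i) is uniform over {1, …, 234} (marginal of a uniform permutation), so P[π(i) > i] = (n − i)/n. Summing: Σ_{i=1}^{234} (n − i)/n = (0 + 1 + … + 233)/234 = 234(234 − 1)/(2·234) = (234 − 1)/2.
Hence E[X] = Σ_{i=1}^{234} (234 − i)/234 = 233/2 ≈ 116.500.

E[X] = 233/2 = 116.500.


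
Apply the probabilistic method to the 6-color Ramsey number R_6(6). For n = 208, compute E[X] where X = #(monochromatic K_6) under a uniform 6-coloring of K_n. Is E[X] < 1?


E[X] = C(208, 6) · 6^{1 − 15} = 104579959848 · 6^{−14} = 104579959848/78364164096.
As a reduced fraction: E[X] = 4357498327/3265173504 ≈ 1.334538.
Is E[X] < 1? NO.
Since E[X] ≥ 1, the first-moment bound is inconclusive at n = 208; it does NOT by itself certify R_6(6) > 208.

E[X] = 4357498327/3265173504 ≈ 1.334538; E[X] ≥ 1; first-moment method inconclusive here.


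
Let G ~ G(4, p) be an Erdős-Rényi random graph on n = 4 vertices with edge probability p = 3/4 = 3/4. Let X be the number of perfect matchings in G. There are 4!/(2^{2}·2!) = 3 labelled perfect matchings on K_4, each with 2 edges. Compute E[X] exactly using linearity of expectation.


K_4 has 4!/(2^{2}·2!) = 3 labelled perfect matchings.
For each such perfect matching H, let X_H = 1 if all 2 edges of H are present in G. Then P[X_H = 1] = p^{2} = (3/4)^{2} = 9/16.
By linearity: E[X] = Σ_H E[X_H] = 3 · p^{2} = 3 · 9/16 = 27/16.
Numerically: E[X] ≈ 1.688.

E[X] = 3 · (3/4)^{2} = 27/16 ≈ 1.688.


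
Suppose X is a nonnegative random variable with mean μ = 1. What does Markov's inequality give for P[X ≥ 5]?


μ = E[X] = 1, a = 5.
Markov: P[X ≥ 5] ≤ μ/a = (1)/5 = 1/5.
Numerically: ≈ 0.200.
(Since a = 5 > μ = 1.000, the bound 1/5 is < 1 and informative.)

P[X ≥ 5] ≤ 1/5 ≈ 0.200.


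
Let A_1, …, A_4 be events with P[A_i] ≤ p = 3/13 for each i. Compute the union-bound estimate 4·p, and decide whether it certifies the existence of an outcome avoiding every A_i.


Union bound: P[∪_{i=1}^{4} A_i] ≤ Σ_i P[A_i] ≤ 4·p = 4·(3/13) = 12/13.
Numerically: 12/13 ≈ 0.92308.
Is 12/13 < 1? YES.
Since P[∪ A_i] ≤ 12/13 < 1, the complement has P[∩ A_i^c] ≥ 1 − 12/13 = 1/13 > 0, so some outcome avoids every A_i.

4·p = 12/13 ≈ 0.92308; existence CERTIFIED by the union bound.


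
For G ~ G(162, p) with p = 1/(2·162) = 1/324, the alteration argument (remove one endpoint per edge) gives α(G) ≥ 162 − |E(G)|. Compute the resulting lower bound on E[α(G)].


E[|E(G)|] = C(162, 2)·p = 13041 · (1/324) = 161/4.
E[α(G)] ≥ n − E[|E(G)|] = 162 − 161/4 = 487/4.
Numerically: ≈ 121.750000.
(This is only a lower bound; the true E[α(G)] may be larger.)

E[α(G)] ≥ 487/4 ≈ 121.750000.


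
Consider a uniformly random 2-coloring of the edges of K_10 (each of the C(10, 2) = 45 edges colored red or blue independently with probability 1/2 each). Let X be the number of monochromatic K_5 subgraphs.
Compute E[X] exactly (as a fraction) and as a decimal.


Let X = Σ_S X_S over the C(10, 5) = 252 subsets S of size 5, where X_S = 1 if the K_5 on S is monochromatic.
For a fixed S, the K_5 on S has C(5, 2) = 10 edges. P[all 10 edges red] = (1/2)^10, and likewise for blue, so P[monochromatic] = 2·(1/2)^10 = 2^{1 − 10} = 1/512.
By linearity of expectation: E[X] = C(10, 5) · 2^{1 − 10} = 252 · 1/512 = 63/128.
Numerically: E[X] ≈ 0.4922.

E[X] = C(10,5)·2^(1−C(5,2)) = 63/128 ≈ 0.4922.


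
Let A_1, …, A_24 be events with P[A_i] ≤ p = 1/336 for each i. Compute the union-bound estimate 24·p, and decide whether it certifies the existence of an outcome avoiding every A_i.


Union bound: P[∪_{i=1}^{24} A_i] ≤ Σ_i P[A_i] ≤ 24·p = 24·(1/336) = 1/14.
Numerically: 1/14 ≈ 0.07143.
Is 1/14 < 1? YES.
Since P[∪ A_i] ≤ 1/14 < 1, the complement has P[∩ A_i^c] ≥ 1 − 1/14 = 13/14 > 0, so some outcome avoids every A_i.

24·p = 1/14 ≈ 0.07143; existence CERTIFIED by the union bound.


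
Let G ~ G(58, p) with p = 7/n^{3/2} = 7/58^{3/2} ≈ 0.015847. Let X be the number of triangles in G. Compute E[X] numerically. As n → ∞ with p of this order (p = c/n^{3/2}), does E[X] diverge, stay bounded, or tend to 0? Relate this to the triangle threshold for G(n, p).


Number of potential triangles: C(58, 3) = 30856.
Each occurs with probability p³ ≈ (0.015847)³ ≈ 3.9798632e-06.
By linearity: E[X] = C(58, 3)·p³ ≈ 30856 · 3.9798632e-06 ≈ 0.12280.
Since α = 3/2 > 1, p = c/n^{3/2} = o(1/n) is below the triangle threshold p ~ 1/n. Asymptotically E[X] ~ (c³/6)·n^{3(1−α)} = (7³/6)·n^{-1.5} → 0, so by Markov's inequality G has no triangles w.h.p.

E[X] ≈ 0.12280; in regime p = Θ(1/n^{3/2}) E[X] tends to 0 (below the triangle threshold p ~ 1/n).


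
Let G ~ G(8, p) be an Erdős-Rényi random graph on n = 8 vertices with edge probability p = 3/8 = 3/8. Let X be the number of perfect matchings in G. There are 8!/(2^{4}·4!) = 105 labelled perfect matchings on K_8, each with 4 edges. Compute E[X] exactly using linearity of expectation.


K_8 has 8!/(2^{4}·4!) = 105 labelled perfect matchings.
For each such perfect matching H, let X_H = 1 if all 4 edges of H are present in G. Then P[X_H = 1] = p^{4} = (3/8)^{4} = 81/4096.
By linearity of expectation: E[X] = Σ_H E[X_H] = 105 · p^{4} = 105 · 81/4096 = 8505/4096.
Numerically: E[X] ≈ 2.08.

E[X] = 105 · (3/8)^{4} = 8505/4096 ≈ 2.08.


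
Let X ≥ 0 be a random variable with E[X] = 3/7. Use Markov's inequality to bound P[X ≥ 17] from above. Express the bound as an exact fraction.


μ = E[X] = 3/7, a = 17.
Markov: P[X ≥ 17] ≤ μ/a = (3/7)/17 = 3/119.
Numerically: ≈ 0.0252.
(Since a = 17 > μ = 0.4286, the bound 3/119 is < 1 and informative.)

P[X ≥ 17] ≤ 3/119 ≈ 0.0252.


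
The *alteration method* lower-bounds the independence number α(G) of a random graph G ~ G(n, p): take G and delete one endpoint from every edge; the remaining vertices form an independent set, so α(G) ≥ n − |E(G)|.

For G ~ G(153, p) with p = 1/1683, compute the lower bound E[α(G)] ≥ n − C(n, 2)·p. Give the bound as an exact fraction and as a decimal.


E[|E(G)|] = C(153, 2)·p = 11628 · (1/1683) = 76/11.
E[α(G)] ≥ n − E[|E(G)|] = 153 − 76/11 = 1607/11.
Numerically: ≈ 146.0909.
(This is only a lower bound; the true E[α(G)] may be larger.)

E[α(G)] ≥ 1607/11 ≈ 146.0909.


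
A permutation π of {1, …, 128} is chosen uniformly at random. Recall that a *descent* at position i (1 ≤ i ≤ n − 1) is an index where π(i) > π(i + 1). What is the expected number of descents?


Write X = Σ X_I over i = 1, …, 127, with X_I the indicator of one descent.
There are 127 indicators.
For each fixed i, the pair (π(i), π(i+1)) is a uniformly random ordered pair of distinct values from {1, …, 128}; by symmetry P[π(i) > π(i+1)] = 1/2.
By linearity: E[X] = 127 · (1/2) = (128 − 1) · (1/2) = 127/2 ≈ 63.50000.

E[X] = 127/2 = 63.50000.


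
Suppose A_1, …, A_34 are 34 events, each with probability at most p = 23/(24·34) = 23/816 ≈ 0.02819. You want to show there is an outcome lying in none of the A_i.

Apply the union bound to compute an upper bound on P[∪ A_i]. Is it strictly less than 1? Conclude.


Union bound: P[∪_{i=1}^{34} A_i] ≤ Σ_i P[A_i] ≤ 34·p = 34·(23/816) = 23/24.
Numerically: 23/24 ≈ 0.95833.
Is 23/24 < 1? YES.
Since P[∪ A_i] ≤ 23/24 < 1, the complement has P[∩ A_i^c] ≥ 1 − 23/24 = 1/24 > 0, so some outcome avoids every A_i.

34·p = 23/24 ≈ 0.95833; existence CERTIFIED by the union bound.


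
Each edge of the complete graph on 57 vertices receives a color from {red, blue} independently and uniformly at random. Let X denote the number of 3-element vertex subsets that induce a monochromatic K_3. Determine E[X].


Let X = Σ_S X_S over the C(57, 3) = 29260 subsets S of size 3, where X_S = 1 if the K_3 on S is monochromatic.
For a fixed S, the K_3 on S has C(3, 2) = 3 edges. P[all 3 edges red] = (1/2)^3, and likewise for blue, so P[monochromatic] = 2·(1/2)^3 = 2^{1 − 3} = 1/4.
Summing: E[X] = C(57, 3) · 2^{1 − 3} = 29260 · 1/4 = 7315.
Numerically: E[X] ≈ 7315.00000.

E[X] = C(57,3)·2^(1−C(3,2)) = 7315 ≈ 7315.00000.


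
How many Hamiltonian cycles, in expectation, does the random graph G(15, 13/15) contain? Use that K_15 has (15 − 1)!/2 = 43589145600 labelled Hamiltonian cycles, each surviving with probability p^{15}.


K_15 has (15 − 1)!/2 = 43589145600 labelled Hamiltonian cycles.
For each such Hamiltonian cycle H, let X_H = 1 if all 15 edges of H are present in G. Then P[X_H = 1] = p^{15} = (13/15)^{15} = 51185893014090757/437893890380859375.
Summing the indicators: E[X] = Σ_H E[X_H] = 43589145600 · p^{15} = 43589145600 · 51185893014090757/437893890380859375 = 367267381606127548722176/72081298828125.
Numerically: E[X] ≈ 5.095e+09.

E[X] = 43589145600 · (13/15)^{15} = 367267381606127548722176/72081298828125 ≈ 5.095e+09.


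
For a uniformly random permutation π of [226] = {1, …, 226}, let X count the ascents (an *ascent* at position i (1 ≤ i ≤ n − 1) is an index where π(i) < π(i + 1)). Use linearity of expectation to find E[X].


Write X = Σ X_I over i = 1, …, 225, with X_I the indicator of one ascent.
There are 225 indicators.
For each fixed i, the pair (π(i), π(i+1)) is a uniformly random ordered pair of distinct values from {1, …, 226}; by symmetry P[π(i) < π(i+1)] = 1/2.
By linearity: E[X] = 225 · (1/2) = (226 − 1) · (1/2) = 225/2 ≈ 112.5000.

E[X] = 225/2 = 112.5000.
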